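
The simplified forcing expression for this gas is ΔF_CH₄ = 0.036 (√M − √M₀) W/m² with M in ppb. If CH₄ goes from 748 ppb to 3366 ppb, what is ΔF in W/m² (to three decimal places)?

ΔF = 1.104 W/m²

CH₄: 0.036 × (√3366 − √748) = 0.036 × (58.0172 − 27.3496) = 0.036 × 30.6676 = 1.1040 W/m².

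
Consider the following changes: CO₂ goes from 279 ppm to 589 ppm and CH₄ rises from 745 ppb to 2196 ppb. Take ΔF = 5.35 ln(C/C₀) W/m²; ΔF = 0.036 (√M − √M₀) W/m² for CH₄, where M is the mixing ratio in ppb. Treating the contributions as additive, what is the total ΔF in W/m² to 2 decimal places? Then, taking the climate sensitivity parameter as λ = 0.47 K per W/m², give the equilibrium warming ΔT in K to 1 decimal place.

CO₂: 5.35 × ln(589/279) = 5.35 × ln(2.11111) = 5.35 × 0.74721 = 3.9976 W/m².
CH₄: 0.036 × (√2196 − √745) = 0.036 × (46.8615 − 27.2947) = 0.036 × 19.5668 = 0.7044 W/m².
Total ΔF = 3.9976 + 0.7044 = 4.7020 W/m².
ΔT = λ ΔF = 0.47 × 4.70 = 2.2090 K.

ΔF = 4.70 W/m²; ΔT = 2.2 K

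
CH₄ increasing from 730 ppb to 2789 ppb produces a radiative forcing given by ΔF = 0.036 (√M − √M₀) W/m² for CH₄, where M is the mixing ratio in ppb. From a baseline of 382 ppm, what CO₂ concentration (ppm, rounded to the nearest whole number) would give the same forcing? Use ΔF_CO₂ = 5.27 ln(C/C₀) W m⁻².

C ≈ 456 ppm

CH₄ forcing: 0.036 × (√2789 − √730) = 0.036 × (52.8110 − 27.0185) = 0.036 × 25.7925 = 0.92853 W/m².
Set 5.27 ln(C/382) = 0.92853: ln(C/382) = 0.92853/5.27 = 0.17619, so C = 382 × e^0.17619 = 382 × 1.19266 = 455.60 ppm.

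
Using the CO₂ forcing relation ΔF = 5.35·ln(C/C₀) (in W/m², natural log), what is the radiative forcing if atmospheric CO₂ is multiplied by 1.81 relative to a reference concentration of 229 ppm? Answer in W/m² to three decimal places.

ΔF = 5.35 × ln(1.81) = 5.35 × 0.59333 = 3.1743 W/m².

ΔF = 3.174 W/m²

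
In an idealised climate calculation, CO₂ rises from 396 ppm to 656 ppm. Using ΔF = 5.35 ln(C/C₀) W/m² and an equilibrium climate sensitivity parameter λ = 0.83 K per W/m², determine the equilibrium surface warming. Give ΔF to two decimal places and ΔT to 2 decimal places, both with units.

CO₂: 5.35 × ln(656/396) = 5.35 × ln(1.65657) = 5.35 × 0.50475 = 2.7004 W/m².
ΔT = λ ΔF = 0.83 × 2.70 = 2.2410 K.

ΔF = 2.70 W/m²; ΔT = 2.24 K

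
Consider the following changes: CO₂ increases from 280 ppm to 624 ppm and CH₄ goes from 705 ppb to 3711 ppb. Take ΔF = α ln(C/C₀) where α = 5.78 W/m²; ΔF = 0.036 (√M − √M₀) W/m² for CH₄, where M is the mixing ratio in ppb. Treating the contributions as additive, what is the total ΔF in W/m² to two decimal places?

ΔF = 5.87 W/m²

CO₂: 5.78 × ln(624/280) = 5.78 × ln(2.22857) = 5.78 × 0.80136 = 4.6319 W/m².
CH₄: 0.036 × (√3711 − √705) = 0.036 × (60.9180 − 26.5518) = 0.036 × 34.3662 = 1.2372 W/m².
Total ΔF = 4.6319 + 1.2372 = 5.8691 W/m².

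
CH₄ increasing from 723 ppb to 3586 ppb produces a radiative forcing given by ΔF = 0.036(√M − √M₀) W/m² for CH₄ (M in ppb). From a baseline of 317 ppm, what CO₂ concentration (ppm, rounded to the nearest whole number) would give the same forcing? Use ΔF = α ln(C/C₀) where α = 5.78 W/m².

CH₄ forcing: 0.036 × (√3586 − √723) = 0.036 × (59.8832 − 26.8887) = 0.036 × 32.9945 = 1.18780 W/m².
Set 5.78 ln(C/317) = 1.18780: ln(C/317) = 1.18780/5.78 = 0.20550, so C = 317 × e^0.20550 = 317 × 1.22814 = 389.32 ppm.

C ≈ 389 ppm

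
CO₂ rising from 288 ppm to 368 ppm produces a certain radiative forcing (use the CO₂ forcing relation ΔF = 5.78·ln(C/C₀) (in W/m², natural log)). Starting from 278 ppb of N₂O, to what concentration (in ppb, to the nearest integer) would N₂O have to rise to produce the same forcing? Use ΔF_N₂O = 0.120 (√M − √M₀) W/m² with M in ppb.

M ≈ 811 ppb

CO₂ forcing: 5.78 × ln(368/288) = 5.78 × 0.245122 = 1.41681 W/m².
Set 0.120(√M − √278) = 1.41681: √M = 1.41681/0.120 + √278 = 11.8068 + 16.6733 = 28.4801.
M = (28.4801)² = 811.12 ppb.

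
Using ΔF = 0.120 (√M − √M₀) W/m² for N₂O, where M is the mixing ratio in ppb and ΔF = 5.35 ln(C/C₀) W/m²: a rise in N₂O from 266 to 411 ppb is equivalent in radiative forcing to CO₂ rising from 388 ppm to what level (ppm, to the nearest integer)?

N₂O forcing: 0.120 × (√411 − √266) = 0.120 × (20.2731 − 16.3095) = 0.120 × 3.9636 = 0.47563 W/m².
Set 5.35 ln(C/388) = 0.47563: ln(C/388) = 0.47563/5.35 = 0.08890, so C = 388 × e^0.08890 = 388 × 1.09297 = 424.07 ppm.

C ≈ 424 ppm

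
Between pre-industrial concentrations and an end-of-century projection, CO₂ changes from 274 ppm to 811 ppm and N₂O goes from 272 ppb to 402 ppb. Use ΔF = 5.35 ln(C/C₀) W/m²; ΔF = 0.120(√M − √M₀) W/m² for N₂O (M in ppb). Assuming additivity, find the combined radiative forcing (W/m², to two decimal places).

ΔF = 6.23 W/m²

CO₂: 5.35 × ln(811/274) = 5.35 × ln(2.95985) = 5.35 × 1.08514 = 5.8055 W/m².
N₂O: 0.120 × (√402 − √272) = 0.120 × (20.0499 − 16.4924) = 0.120 × 3.5575 = 0.4269 W/m².
Total ΔF = 5.8055 + 0.4269 = 6.2324 W/m².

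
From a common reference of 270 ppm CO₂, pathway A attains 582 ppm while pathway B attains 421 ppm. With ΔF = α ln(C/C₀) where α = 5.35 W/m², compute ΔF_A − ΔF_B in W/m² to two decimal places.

ΔF_A − ΔF_B = 1.73 W/m²

ΔF_A = 5.35 ln(582/270) = 5.35 × 0.76805 = 4.1091 W/m².
ΔF_B = 5.35 ln(421/270) = 5.35 × 0.44421 = 2.3765 W/m².
Difference: 4.1091 − 2.3765 = 1.7326 W/m².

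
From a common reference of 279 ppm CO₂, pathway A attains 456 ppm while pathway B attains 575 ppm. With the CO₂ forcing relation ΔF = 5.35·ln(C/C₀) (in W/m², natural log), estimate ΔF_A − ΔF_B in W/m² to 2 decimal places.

ΔF_A − ΔF_B = -1.24 W/m²

ΔF_A = 5.35 ln(456/279) = 5.35 × 0.49128 = 2.6283 W/m².
ΔF_B = 5.35 ln(575/279) = 5.35 × 0.72316 = 3.8689 W/m².
Difference: 2.6283 − 3.8689 = -1.2406 W/m².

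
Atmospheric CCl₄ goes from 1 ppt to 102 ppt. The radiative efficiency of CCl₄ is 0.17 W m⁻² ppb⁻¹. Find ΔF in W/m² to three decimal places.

CCl₄: Δ = 102 − 1 = 101 ppt = 0.101 ppb; ΔF = 0.17 × 0.101 = 0.0172 W/m².

ΔF = 0.017 W/m²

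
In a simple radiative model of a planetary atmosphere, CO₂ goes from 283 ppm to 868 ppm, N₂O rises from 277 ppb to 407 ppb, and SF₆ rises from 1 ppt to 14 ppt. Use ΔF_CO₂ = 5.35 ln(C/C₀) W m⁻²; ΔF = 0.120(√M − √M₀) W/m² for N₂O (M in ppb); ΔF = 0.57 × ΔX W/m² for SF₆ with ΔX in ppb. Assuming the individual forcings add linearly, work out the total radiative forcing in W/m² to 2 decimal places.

ΔF = 6.43 W/m²

CO₂: 5.35 × ln(868/283) = 5.35 × ln(3.06714) = 5.35 × 1.12075 = 5.9960 W/m².
N₂O: 0.120 × (√407 − √277) = 0.120 × (20.1742 − 16.6433) = 0.120 × 3.5309 = 0.4237 W/m².
SF₆: Δ = 14 − 1 = 13 ppt = 0.013 ppb; ΔF = 0.57 × 0.013 = 0.0074 W/m².
Total ΔF = 5.9960 + 0.4237 + 0.0074 = 6.4271 W/m².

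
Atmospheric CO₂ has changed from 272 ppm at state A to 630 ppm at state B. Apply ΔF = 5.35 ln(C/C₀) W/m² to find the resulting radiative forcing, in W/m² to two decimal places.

CO₂: 5.35 × ln(630/272) = 5.35 × ln(2.31618) = 5.35 × 0.83992 = 4.4936 W/m².

ΔF = 4.49 W/m²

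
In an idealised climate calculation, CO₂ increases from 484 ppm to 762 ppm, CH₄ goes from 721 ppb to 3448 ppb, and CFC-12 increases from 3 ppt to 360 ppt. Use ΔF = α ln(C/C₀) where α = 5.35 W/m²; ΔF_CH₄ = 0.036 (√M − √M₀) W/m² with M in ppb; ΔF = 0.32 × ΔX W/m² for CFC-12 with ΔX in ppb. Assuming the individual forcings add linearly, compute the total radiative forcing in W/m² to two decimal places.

CO₂: 5.35 × ln(762/484) = 5.35 × ln(1.57438) = 5.35 × 0.45386 = 2.4282 W/m².
CH₄: 0.036 × (√3448 − √721) = 0.036 × (58.7197 − 26.8514) = 0.036 × 31.8683 = 1.1473 W/m².
CFC-12: Δ = 360 − 3 = 357 ppt = 0.357 ppb; ΔF = 0.32 × 0.357 = 0.1142 W/m².
Total ΔF = 2.4282 + 1.1473 + 0.1142 = 3.6897 W/m².

ΔF = 3.69 W/m²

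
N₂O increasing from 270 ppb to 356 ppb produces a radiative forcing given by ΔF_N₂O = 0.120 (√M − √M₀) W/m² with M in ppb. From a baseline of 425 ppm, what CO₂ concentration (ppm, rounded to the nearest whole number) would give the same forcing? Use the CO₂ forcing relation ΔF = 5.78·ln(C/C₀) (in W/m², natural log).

N₂O forcing: 0.120 × (√356 − √270) = 0.120 × (18.8680 − 16.4317) = 0.120 × 2.4363 = 0.29236 W/m².
Set 5.78 ln(C/425) = 0.29236: ln(C/425) = 0.29236/5.78 = 0.05058, so C = 425 × e^0.05058 = 425 × 1.05188 = 447.05 ppm.

C ≈ 447 ppm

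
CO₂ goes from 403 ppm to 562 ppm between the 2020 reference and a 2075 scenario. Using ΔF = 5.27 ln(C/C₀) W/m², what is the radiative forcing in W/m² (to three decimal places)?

ΔF = 1.753 W/m²

CO₂: 5.27 × ln(562/403) = 5.27 × ln(1.39454) = 5.27 × 0.33256 = 1.7526 W/m².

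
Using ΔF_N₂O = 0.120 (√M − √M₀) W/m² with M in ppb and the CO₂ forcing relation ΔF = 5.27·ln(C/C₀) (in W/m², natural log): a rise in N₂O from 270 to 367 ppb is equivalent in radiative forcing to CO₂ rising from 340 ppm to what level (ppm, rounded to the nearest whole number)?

N₂O forcing: 0.120 × (√367 − √270) = 0.120 × (19.1572 − 16.4317) = 0.120 × 2.7255 = 0.32706 W/m².
Set 5.27 ln(C/340) = 0.32706: ln(C/340) = 0.32706/5.27 = 0.06206, so C = 340 × e^0.06206 = 340 × 1.06403 = 361.77 ppm.

C ≈ 362 ppm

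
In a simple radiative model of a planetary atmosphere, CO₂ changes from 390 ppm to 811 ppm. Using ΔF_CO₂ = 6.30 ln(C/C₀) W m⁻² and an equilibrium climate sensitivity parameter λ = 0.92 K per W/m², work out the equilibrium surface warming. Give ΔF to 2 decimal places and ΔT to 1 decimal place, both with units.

CO₂: 6.30 × ln(811/390) = 6.30 × ln(2.07949) = 6.30 × 0.73212 = 4.6124 W/m².
ΔT = λ ΔF = 0.92 × 4.61 = 4.2412 K.

ΔF = 4.61 W/m²; ΔT = 4.2 K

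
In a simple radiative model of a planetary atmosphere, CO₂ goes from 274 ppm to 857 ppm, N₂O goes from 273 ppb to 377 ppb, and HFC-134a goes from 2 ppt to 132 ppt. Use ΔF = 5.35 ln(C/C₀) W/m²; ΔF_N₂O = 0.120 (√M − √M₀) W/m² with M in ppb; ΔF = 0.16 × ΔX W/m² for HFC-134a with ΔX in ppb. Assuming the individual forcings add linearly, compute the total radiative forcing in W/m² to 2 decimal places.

ΔF = 6.47 W/m²

CO₂: 5.35 × ln(857/274) = 5.35 × ln(3.12774) = 5.35 × 1.14031 = 6.1007 W/m².
N₂O: 0.120 × (√377 − √273) = 0.120 × (19.4165 − 16.5227) = 0.120 × 2.8938 = 0.3473 W/m².
HFC-134a: Δ = 132 − 2 = 130 ppt = 0.130 ppb; ΔF = 0.16 × 0.130 = 0.0208 W/m².
Total ΔF = 6.1007 + 0.3473 + 0.0208 = 6.4688 W/m².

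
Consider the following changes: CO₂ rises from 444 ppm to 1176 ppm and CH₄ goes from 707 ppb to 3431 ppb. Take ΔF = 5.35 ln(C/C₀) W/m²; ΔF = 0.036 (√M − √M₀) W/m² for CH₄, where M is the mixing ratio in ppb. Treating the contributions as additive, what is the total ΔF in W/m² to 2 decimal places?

CO₂: 5.35 × ln(1176/444) = 5.35 × ln(2.64865) = 5.35 × 0.97405 = 5.2112 W/m².
CH₄: 0.036 × (√3431 − √707) = 0.036 × (58.5747 − 26.5895) = 0.036 × 31.9852 = 1.1515 W/m².
Total ΔF = 5.2112 + 1.1515 = 6.3627 W/m².

ΔF = 6.36 W/m²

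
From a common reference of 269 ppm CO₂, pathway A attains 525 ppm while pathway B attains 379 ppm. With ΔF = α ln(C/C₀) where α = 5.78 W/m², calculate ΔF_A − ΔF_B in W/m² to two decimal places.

ΔF_A − ΔF_B = 1.88 W/m²

ΔF_A = 5.78 ln(525/269) = 5.78 × 0.66869 = 3.8650 W/m².
ΔF_B = 5.78 ln(379/269) = 5.78 × 0.34282 = 1.9815 W/m².
Difference: 3.8650 − 1.9815 = 1.8835 W/m².
(Equivalently, ΔF_A − ΔF_B = 5.78 ln(525/379) = 5.78 × 0.32586 = 1.8835 W/m².)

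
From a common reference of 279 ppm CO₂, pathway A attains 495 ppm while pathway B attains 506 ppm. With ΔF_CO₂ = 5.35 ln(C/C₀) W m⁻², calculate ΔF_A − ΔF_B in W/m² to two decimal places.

ΔF_A − ΔF_B = -0.12 W/m²

ΔF_A = 5.35 ln(495/279) = 5.35 × 0.57335 = 3.0674 W/m².
ΔF_B = 5.35 ln(506/279) = 5.35 × 0.59532 = 3.1850 W/m².
Difference: 3.0674 − 3.1850 = -0.1176 W/m².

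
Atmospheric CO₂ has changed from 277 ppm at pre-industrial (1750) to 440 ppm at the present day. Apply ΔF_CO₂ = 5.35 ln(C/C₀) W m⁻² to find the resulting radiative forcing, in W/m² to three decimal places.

ΔF = 2.476 W/m²

CO₂: 5.35 × ln(440/277) = 5.35 × ln(1.58845) = 5.35 × 0.46276 = 2.4758 W/m².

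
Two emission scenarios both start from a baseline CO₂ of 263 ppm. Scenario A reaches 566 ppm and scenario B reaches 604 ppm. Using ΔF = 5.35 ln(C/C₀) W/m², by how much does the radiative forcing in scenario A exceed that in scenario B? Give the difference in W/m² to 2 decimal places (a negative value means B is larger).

ΔF_A − ΔF_B = -0.35 W/m²

ΔF_A = 5.35 ln(566/263) = 5.35 × 0.76644 = 4.1005 W/m².
ΔF_B = 5.35 ln(604/263) = 5.35 × 0.83142 = 4.4481 W/m².
Difference: 4.1005 − 4.4481 = -0.3476 W/m².
(Equivalently, ΔF_A − ΔF_B = 5.35 ln(566/604) = 5.35 × -0.06498 = -0.3476 W/m².)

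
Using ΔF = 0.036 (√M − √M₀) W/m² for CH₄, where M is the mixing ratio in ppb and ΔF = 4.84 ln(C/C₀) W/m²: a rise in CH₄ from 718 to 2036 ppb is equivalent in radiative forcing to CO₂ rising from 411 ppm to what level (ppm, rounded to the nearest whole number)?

C ≈ 471 ppm

CH₄ forcing: 0.036 × (√2036 − √718) = 0.036 × (45.1221 − 26.7955) = 0.036 × 18.3266 = 0.65976 W/m².
Set 4.84 ln(C/411) = 0.65976: ln(C/411) = 0.65976/4.84 = 0.13631, so C = 411 × e^0.13631 = 411 × 1.14604 = 471.02 ppm.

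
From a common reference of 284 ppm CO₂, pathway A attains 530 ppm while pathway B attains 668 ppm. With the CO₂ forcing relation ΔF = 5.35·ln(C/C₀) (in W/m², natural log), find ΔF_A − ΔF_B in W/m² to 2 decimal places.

ΔF_A = 5.35 ln(530/284) = 5.35 × 0.62390 = 3.3379 W/m².
ΔF_B = 5.35 ln(668/284) = 5.35 × 0.85531 = 4.5759 W/m².
Difference: 3.3379 − 4.5759 = -1.2380 W/m².

ΔF_A − ΔF_B = -1.24 W/m²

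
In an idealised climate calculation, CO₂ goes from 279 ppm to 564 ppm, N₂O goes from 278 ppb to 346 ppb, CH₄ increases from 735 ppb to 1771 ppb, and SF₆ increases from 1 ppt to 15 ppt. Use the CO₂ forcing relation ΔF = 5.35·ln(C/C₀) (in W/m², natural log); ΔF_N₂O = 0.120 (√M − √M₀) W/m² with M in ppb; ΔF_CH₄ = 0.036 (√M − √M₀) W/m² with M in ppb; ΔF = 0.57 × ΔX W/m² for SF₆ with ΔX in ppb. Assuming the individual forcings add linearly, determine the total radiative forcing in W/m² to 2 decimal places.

ΔF = 4.54 W/m²

CO₂: 5.35 × ln(564/279) = 5.35 × ln(2.02151) = 5.35 × 0.70384 = 3.7655 W/m².
N₂O: 0.120 × (√346 − √278) = 0.120 × (18.6011 − 16.6733) = 0.120 × 1.9278 = 0.2313 W/m².
CH₄: 0.036 × (√1771 − √735) = 0.036 × (42.0833 − 27.1109) = 0.036 × 14.9724 = 0.5390 W/m².
SF₆: Δ = 15 − 1 = 14 ppt = 0.014 ppb; ΔF = 0.57 × 0.014 = 0.0080 W/m².
Total ΔF = 3.7655 + 0.2313 + 0.5390 + 0.0080 = 4.5438 W/m².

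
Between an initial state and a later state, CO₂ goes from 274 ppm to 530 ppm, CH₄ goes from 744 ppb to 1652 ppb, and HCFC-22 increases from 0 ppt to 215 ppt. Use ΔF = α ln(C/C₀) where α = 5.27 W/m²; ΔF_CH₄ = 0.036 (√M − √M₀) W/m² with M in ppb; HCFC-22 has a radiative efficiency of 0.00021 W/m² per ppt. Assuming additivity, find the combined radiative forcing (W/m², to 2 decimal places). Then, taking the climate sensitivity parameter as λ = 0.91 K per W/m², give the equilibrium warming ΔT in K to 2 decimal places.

ΔF = 4.00 W/m²; ΔT = 3.64 K

CO₂: 5.27 × ln(530/274) = 5.27 × ln(1.93431) = 5.27 × 0.65975 = 3.4769 W/m².
CH₄: 0.036 × (√1652 − √744) = 0.036 × (40.6448 − 27.2764) = 0.036 × 13.3684 = 0.4813 W/m².
HCFC-22: ΔF = 0.00021 × (215 − 0) = 0.00021 × 215 = 0.0452 W/m².
Total ΔF = 3.4769 + 0.4813 + 0.0452 = 4.0034 W/m².
ΔT = λ ΔF = 0.91 × 4.00 = 3.6400 K.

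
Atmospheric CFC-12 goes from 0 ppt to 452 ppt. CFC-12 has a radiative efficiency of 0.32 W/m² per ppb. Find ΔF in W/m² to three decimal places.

CFC-12: Δ = 452 − 0 = 452 ppt = 0.452 ppb; ΔF = 0.32 × 0.452 = 0.1446 W/m².

ΔF = 0.145 W/m²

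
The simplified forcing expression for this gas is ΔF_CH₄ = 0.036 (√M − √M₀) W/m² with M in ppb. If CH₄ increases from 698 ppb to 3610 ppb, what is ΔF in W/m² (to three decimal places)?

ΔF = 1.212 W/m²

CH₄: 0.036 × (√3610 − √698) = 0.036 × (60.0833 − 26.4197) = 0.036 × 33.6636 = 1.2119 W/m².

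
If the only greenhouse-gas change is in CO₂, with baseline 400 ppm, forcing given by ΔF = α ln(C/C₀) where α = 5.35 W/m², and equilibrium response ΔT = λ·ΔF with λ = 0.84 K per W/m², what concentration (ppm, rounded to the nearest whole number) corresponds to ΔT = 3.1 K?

Required forcing: ΔF = ΔT/λ = 3.1/0.84 = 3.6905 W/m².
Then ln(C/400) = ΔF/5.35 = 3.6905/5.35 = 0.68981.
So C = 400 × e^0.68981 = 400 × 1.99334 = 797.34 ppm.

C ≈ 797 ppm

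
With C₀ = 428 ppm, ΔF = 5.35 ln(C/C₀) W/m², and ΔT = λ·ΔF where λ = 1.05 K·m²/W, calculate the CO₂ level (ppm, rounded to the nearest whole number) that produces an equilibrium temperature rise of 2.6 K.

Required forcing: ΔF = ΔT/λ = 2.6/1.05 = 2.4762 W/m².
Then ln(C/428) = ΔF/5.35 = 2.4762/5.35 = 0.46284.
So C = 428 × e^0.46284 = 428 × 1.58858 = 679.91 ppm.

C ≈ 680 ppm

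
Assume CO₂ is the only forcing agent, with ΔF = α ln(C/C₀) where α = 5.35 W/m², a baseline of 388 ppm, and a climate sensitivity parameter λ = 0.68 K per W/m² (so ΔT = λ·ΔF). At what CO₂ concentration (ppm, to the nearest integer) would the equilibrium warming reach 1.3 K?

C ≈ 555 ppm

Required forcing: ΔF = ΔT/λ = 1.3/0.68 = 1.9118 W/m².
Then ln(C/388) = ΔF/5.35 = 1.9118/5.35 = 0.35735.
So C = 388 × e^0.35735 = 388 × 1.42954 = 554.66 ppm.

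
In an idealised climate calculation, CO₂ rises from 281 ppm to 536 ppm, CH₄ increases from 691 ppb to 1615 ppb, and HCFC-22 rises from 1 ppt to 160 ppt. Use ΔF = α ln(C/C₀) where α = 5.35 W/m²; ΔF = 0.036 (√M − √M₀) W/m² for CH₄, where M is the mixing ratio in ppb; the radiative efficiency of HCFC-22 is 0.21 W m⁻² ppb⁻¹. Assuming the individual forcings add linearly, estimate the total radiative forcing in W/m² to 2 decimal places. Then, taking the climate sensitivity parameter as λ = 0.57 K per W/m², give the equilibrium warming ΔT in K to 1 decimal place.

ΔF = 3.99 W/m²; ΔT = 2.3 K

CO₂: 5.35 × ln(536/281) = 5.35 × ln(1.90747) = 5.35 × 0.64578 = 3.4549 W/m².
CH₄: 0.036 × (√1615 − √691) = 0.036 × (40.1871 − 26.2869) = 0.036 × 13.9002 = 0.5004 W/m².
HCFC-22: Δ = 160 − 1 = 159 ppt = 0.159 ppb; ΔF = 0.21 × 0.159 = 0.0334 W/m².
Total ΔF = 3.4549 + 0.5004 + 0.0334 = 3.9887 W/m².
ΔT = λ ΔF = 0.57 × 3.99 = 2.2743 K.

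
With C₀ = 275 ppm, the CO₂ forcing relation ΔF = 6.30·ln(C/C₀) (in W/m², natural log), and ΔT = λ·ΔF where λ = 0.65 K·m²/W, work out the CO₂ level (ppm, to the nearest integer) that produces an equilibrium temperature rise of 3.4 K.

C ≈ 631 ppm

Required forcing: ΔF = ΔT/λ = 3.4/0.65 = 5.2308 W/m².
Then ln(C/275) = ΔF/6.30 = 5.2308/6.30 = 0.83029.
So C = 275 × e^0.83029 = 275 × 2.29398 = 630.84 ppm.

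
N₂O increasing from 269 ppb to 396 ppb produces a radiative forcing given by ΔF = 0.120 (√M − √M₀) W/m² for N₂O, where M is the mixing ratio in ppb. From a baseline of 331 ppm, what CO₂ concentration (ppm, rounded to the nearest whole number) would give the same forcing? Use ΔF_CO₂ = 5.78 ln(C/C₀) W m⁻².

N₂O forcing: 0.120 × (√396 − √269) = 0.120 × (19.8997 − 16.4012) = 0.120 × 3.4985 = 0.41982 W/m².
Set 5.78 ln(C/331) = 0.41982: ln(C/331) = 0.41982/5.78 = 0.07263, so C = 331 × e^0.07263 = 331 × 1.07533 = 355.93 ppm.

C ≈ 356 ppm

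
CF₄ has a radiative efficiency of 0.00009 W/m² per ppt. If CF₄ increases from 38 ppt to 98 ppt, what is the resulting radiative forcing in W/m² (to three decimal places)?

ΔF = 0.005 W/m²

CF₄: ΔF = 0.00009 × (98 − 38) = 0.00009 × 60 = 0.0054 W/m².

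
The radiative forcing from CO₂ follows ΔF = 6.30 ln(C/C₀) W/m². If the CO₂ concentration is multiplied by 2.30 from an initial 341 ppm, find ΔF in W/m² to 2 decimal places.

Because the forcing depends only on the ratio C/C₀, the initial concentration does not enter.
ΔF = 6.30 × ln(2.30) = 6.30 × 0.83291 = 5.2473 W/m².

ΔF = 5.25 W/m²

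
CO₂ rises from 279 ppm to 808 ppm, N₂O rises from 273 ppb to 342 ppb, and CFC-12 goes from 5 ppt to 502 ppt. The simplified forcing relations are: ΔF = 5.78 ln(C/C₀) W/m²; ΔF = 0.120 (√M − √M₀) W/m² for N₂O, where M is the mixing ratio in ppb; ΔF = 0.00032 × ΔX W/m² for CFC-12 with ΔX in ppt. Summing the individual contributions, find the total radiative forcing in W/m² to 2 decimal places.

CO₂: 5.78 × ln(808/279) = 5.78 × ln(2.89606) = 5.78 × 1.06335 = 6.1462 W/m².
N₂O: 0.120 × (√342 − √273) = 0.120 × (18.4932 − 16.5227) = 0.120 × 1.9705 = 0.2365 W/m².
CFC-12: ΔF = 0.00032 × (502 − 5) = 0.00032 × 497 = 0.1590 W/m².
Total ΔF = 6.1462 + 0.2365 + 0.1590 = 6.5417 W/m².

ΔF = 6.54 W/m²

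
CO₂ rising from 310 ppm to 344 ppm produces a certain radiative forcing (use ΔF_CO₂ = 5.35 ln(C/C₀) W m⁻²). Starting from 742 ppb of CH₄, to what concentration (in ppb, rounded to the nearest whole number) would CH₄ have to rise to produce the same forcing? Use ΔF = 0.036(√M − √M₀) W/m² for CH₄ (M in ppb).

M ≈ 1824 ppb

CO₂ forcing: 5.35 × ln(344/310) = 5.35 × 0.104069 = 0.55677 W/m².
Set 0.036(√M − √742) = 0.55677: √M = 0.55677/0.036 + √742 = 15.4658 + 27.2397 = 42.7055.
M = (42.7055)² = 1823.76 ppb.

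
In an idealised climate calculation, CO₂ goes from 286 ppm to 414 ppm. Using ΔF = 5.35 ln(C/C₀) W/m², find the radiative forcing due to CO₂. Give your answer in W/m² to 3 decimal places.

ΔF = 1.979 W/m²

CO₂: 5.35 × ln(414/286) = 5.35 × ln(1.44755) = 5.35 × 0.36987 = 1.9788 W/m².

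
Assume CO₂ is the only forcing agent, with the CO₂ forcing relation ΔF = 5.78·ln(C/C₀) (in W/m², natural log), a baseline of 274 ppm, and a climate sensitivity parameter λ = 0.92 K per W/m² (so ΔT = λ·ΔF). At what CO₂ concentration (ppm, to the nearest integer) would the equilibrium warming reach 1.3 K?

C ≈ 350 ppm

Required forcing: ΔF = ΔT/λ = 1.3/0.92 = 1.4130 W/m².
Then ln(C/274) = ΔF/5.78 = 1.4130/5.78 = 0.24446.
So C = 274 × e^0.24446 = 274 × 1.27693 = 349.88 ppm.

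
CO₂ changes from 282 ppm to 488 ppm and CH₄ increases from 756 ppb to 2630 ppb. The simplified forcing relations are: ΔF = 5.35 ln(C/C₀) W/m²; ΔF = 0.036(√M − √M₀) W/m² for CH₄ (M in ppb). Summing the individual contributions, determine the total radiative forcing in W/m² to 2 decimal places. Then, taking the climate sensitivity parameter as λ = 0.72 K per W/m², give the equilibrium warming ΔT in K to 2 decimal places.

ΔF = 3.79 W/m²; ΔT = 2.73 K

CO₂: 5.35 × ln(488/282) = 5.35 × ln(1.73050) = 5.35 × 0.54841 = 2.9340 W/m².
CH₄: 0.036 × (√2630 − √756) = 0.036 × (51.2835 − 27.4955) = 0.036 × 23.7880 = 0.8564 W/m².
Total ΔF = 2.9340 + 0.8564 = 3.7904 W/m².
ΔT = λ ΔF = 0.72 × 3.79 = 2.7288 K.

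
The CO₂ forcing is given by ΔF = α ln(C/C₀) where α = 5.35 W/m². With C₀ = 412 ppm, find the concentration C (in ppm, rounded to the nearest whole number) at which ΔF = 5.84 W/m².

C ≈ 1227 ppm

Set 5.35 ln(C/412) = 5.84, so ln(C/412) = 5.84/5.35 = 1.09159.
Then C/412 = e^1.09159 = 2.97901, giving C = 412 × 2.97901 = 1227.35 ppm.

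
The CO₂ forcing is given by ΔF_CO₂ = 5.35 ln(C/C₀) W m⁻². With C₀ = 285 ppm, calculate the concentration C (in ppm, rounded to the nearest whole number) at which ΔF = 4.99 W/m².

C ≈ 724 ppm

Set 5.35 ln(C/285) = 4.99, so ln(C/285) = 4.99/5.35 = 0.93271.
Then C/285 = e^0.93271 = 2.54139, giving C = 285 × 2.54139 = 724.30 ppm.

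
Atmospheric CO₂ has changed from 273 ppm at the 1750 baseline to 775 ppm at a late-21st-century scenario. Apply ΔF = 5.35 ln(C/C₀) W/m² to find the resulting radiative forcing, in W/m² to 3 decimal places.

ΔF = 5.582 W/m²

CO₂: 5.35 × ln(775/273) = 5.35 × ln(2.83883) = 5.35 × 1.04339 = 5.5821 W/m².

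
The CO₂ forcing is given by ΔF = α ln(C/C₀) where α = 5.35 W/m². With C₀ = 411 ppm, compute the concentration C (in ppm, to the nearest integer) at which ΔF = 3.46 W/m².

C ≈ 785 ppm

Set 5.35 ln(C/411) = 3.46, so ln(C/411) = 3.46/5.35 = 0.64673.
Then C/411 = e^0.64673 = 1.90929, giving C = 411 × 1.90929 = 784.72 ppm.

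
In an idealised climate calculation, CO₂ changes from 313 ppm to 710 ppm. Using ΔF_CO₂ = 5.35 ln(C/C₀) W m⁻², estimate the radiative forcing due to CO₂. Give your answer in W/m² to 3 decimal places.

CO₂ absorption bands are partially saturated, so forcing scales with the logarithm of the concentration ratio.
CO₂: 5.35 × ln(710/313) = 5.35 × ln(2.26837) = 5.35 × 0.81906 = 4.3820 W/m².

ΔF = 4.382 W/m²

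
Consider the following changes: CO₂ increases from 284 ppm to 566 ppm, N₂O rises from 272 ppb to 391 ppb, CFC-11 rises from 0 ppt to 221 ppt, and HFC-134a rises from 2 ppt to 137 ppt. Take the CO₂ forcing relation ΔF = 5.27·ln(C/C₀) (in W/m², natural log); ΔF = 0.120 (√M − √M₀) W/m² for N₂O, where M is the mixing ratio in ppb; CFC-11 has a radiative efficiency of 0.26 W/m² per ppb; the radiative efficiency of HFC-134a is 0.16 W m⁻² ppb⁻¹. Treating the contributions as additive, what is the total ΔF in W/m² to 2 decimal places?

CO₂: 5.27 × ln(566/284) = 5.27 × ln(1.99296) = 5.27 × 0.68962 = 3.6343 W/m².
N₂O: 0.120 × (√391 − √272) = 0.120 × (19.7737 − 16.4924) = 0.120 × 3.2813 = 0.3938 W/m².
CFC-11: Δ = 221 − 0 = 221 ppt = 0.221 ppb; ΔF = 0.26 × 0.221 = 0.0575 W/m².
HFC-134a: Δ = 137 − 2 = 135 ppt = 0.135 ppb; ΔF = 0.16 × 0.135 = 0.0216 W/m².
Total ΔF = 3.6343 + 0.3938 + 0.0575 + 0.0216 = 4.1072 W/m².

ΔF = 4.11 W/m²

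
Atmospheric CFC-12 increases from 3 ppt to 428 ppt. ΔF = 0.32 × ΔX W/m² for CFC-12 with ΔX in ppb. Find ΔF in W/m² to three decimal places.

ΔF = 0.136 W/m²

CFC-12: Δ = 428 − 3 = 425 ppt = 0.425 ppb; ΔF = 0.32 × 0.425 = 0.1360 W/m².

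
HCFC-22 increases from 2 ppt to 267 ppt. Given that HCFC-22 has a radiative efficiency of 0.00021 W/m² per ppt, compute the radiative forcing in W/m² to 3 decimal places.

ΔF = 0.056 W/m²

HCFC-22: ΔF = 0.00021 × (267 − 2) = 0.00021 × 265 = 0.0557 W/m².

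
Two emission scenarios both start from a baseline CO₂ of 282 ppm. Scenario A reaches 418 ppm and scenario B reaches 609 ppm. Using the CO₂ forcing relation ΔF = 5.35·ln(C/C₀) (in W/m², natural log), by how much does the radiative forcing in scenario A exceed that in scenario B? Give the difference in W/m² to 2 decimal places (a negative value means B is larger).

ΔF_A = 5.35 ln(418/282) = 5.35 × 0.39357 = 2.1056 W/m².
ΔF_B = 5.35 ln(609/282) = 5.35 × 0.76991 = 4.1190 W/m².
Difference: 2.1056 − 4.1190 = -2.0134 W/m².

ΔF_A − ΔF_B = -2.01 W/m²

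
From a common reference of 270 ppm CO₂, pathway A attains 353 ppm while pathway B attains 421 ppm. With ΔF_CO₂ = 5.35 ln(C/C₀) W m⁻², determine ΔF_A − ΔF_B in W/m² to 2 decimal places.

ΔF_A − ΔF_B = -0.94 W/m²

ΔF_A = 5.35 ln(353/270) = 5.35 × 0.26805 = 1.4341 W/m².
ΔF_B = 5.35 ln(421/270) = 5.35 × 0.44421 = 2.3765 W/m².
Difference: 1.4341 − 2.3765 = -0.9424 W/m².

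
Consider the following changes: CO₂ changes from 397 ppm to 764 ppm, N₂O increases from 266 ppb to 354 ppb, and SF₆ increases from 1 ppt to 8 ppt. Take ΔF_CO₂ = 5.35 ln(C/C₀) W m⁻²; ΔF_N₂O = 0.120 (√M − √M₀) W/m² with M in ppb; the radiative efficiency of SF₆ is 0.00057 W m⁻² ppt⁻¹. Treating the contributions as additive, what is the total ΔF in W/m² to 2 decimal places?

CO₂: 5.35 × ln(764/397) = 5.35 × ln(1.92443) = 5.35 × 0.65463 = 3.5023 W/m².
N₂O: 0.120 × (√354 − √266) = 0.120 × (18.8149 − 16.3095) = 0.120 × 2.5054 = 0.3006 W/m².
SF₆: ΔF = 0.00057 × (8 − 1) = 0.00057 × 7 = 0.0040 W/m².
Total ΔF = 3.5023 + 0.3006 + 0.0040 = 3.8069 W/m².

ΔF = 3.81 W/m²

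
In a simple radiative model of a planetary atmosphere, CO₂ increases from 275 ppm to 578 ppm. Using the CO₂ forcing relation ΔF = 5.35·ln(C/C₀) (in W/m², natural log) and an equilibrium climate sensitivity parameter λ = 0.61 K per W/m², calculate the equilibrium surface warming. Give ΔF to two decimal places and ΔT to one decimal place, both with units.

CO₂: 5.35 × ln(578/275) = 5.35 × ln(2.10182) = 5.35 × 0.74280 = 3.9740 W/m².
ΔT = λ ΔF = 0.61 × 3.97 = 2.4217 K.

ΔF = 3.97 W/m²; ΔT = 2.4 K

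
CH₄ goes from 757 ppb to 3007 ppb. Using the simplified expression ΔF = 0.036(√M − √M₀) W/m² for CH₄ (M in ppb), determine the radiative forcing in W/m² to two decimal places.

ΔF = 0.98 W/m²

CH₄: 0.036 × (√3007 − √757) = 0.036 × (54.8361 − 27.5136) = 0.036 × 27.3225 = 0.9836 W/m².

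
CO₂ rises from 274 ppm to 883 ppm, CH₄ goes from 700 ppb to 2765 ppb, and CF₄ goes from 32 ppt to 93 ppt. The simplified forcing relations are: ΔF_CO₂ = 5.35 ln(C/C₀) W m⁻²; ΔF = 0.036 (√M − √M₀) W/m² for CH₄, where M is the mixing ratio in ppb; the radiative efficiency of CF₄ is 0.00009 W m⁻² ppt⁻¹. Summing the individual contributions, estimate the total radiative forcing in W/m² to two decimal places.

CO₂: 5.35 × ln(883/274) = 5.35 × ln(3.22263) = 5.35 × 1.17020 = 6.2606 W/m².
CH₄: 0.036 × (√2765 − √700) = 0.036 × (52.5833 − 26.4575) = 0.036 × 26.1258 = 0.9405 W/m².
CF₄: ΔF = 0.00009 × (93 − 32) = 0.00009 × 61 = 0.0055 W/m².
Total ΔF = 6.2606 + 0.9405 + 0.0055 = 7.2066 W/m².

ΔF = 7.21 W/m²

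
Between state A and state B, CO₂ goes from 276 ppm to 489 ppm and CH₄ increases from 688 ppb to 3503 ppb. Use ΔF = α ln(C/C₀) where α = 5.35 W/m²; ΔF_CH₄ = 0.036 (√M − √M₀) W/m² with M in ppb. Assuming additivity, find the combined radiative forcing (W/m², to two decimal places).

ΔF = 4.25 W/m²

CO₂: 5.35 × ln(489/276) = 5.35 × ln(1.77174) = 5.35 × 0.57196 = 3.0600 W/m².
CH₄: 0.036 × (√3503 − √688) = 0.036 × (59.1861 − 26.2298) = 0.036 × 32.9563 = 1.1864 W/m².
Total ΔF = 3.0600 + 1.1864 = 4.2464 W/m².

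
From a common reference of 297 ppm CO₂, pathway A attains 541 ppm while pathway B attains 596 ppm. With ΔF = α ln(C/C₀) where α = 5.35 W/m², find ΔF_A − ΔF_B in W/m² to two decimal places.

ΔF_A = 5.35 ln(541/297) = 5.35 × 0.59969 = 3.2083 W/m².
ΔF_B = 5.35 ln(596/297) = 5.35 × 0.69651 = 3.7263 W/m².
Difference: 3.2083 − 3.7263 = -0.5180 W/m².
(Equivalently, ΔF_A − ΔF_B = 5.35 ln(541/596) = 5.35 × -0.09682 = -0.5180 W/m².)

ΔF_A − ΔF_B = -0.52 W/m²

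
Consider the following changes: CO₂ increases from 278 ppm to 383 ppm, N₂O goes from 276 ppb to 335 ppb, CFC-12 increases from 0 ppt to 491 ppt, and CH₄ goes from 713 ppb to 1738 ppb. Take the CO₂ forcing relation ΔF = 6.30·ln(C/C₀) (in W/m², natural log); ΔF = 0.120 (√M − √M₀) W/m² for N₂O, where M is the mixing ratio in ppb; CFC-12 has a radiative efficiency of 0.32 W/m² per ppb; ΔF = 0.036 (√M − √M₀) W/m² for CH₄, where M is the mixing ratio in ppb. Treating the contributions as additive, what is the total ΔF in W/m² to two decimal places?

ΔF = 2.92 W/m²

CO₂: 6.30 × ln(383/278) = 6.30 × ln(1.37770) = 6.30 × 0.32042 = 2.0186 W/m².
N₂O: 0.120 × (√335 − √276) = 0.120 × (18.3030 − 16.6132) = 0.120 × 1.6898 = 0.2028 W/m².
CFC-12: Δ = 491 − 0 = 491 ppt = 0.491 ppb; ΔF = 0.32 × 0.491 = 0.1571 W/m².
CH₄: 0.036 × (√1738 − √713) = 0.036 × (41.6893 − 26.7021) = 0.036 × 14.9872 = 0.5395 W/m².
Total ΔF = 2.0186 + 0.2028 + 0.1571 + 0.5395 = 2.9180 W/m².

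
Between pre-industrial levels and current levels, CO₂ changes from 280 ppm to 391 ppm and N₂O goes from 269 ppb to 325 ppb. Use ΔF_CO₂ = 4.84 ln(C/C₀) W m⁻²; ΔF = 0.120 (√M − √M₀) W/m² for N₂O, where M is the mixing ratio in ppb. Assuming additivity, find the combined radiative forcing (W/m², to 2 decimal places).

ΔF = 1.81 W/m²

CO₂: 4.84 × ln(391/280) = 4.84 × ln(1.39643) = 4.84 × 0.33392 = 1.6162 W/m².
N₂O: 0.120 × (√325 − √269) = 0.120 × (18.0278 − 16.4012) = 0.120 × 1.6266 = 0.1952 W/m².
Total ΔF = 1.6162 + 0.1952 = 1.8114 W/m².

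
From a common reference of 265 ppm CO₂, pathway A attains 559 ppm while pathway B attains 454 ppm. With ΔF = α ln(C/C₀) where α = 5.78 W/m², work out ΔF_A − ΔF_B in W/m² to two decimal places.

ΔF_A = 5.78 ln(559/265) = 5.78 × 0.74642 = 4.3143 W/m².
ΔF_B = 5.78 ln(454/265) = 5.78 × 0.53837 = 3.1118 W/m².
Difference: 4.3143 − 3.1118 = 1.2025 W/m².

ΔF_A − ΔF_B = 1.20 W/m²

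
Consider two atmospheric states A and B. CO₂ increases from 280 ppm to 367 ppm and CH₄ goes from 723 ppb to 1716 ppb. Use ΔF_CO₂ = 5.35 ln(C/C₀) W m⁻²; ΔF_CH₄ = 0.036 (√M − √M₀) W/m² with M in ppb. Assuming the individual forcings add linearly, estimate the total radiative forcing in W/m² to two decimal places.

CO₂: 5.35 × ln(367/280) = 5.35 × ln(1.31071) = 5.35 × 0.27057 = 1.4475 W/m².
CH₄: 0.036 × (√1716 − √723) = 0.036 × (41.4246 − 26.8887) = 0.036 × 14.5359 = 0.5233 W/m².
Total ΔF = 1.4475 + 0.5233 = 1.9708 W/m².

ΔF = 1.97 W/m²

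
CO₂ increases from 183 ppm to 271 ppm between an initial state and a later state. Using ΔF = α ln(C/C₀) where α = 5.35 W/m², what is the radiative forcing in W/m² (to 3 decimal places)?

CO₂ absorption bands are partially saturated, so forcing scales with the logarithm of the concentration ratio.
CO₂: 5.35 × ln(271/183) = 5.35 × ln(1.48087) = 5.35 × 0.39263 = 2.1006 W/m².

ΔF = 2.101 W/m²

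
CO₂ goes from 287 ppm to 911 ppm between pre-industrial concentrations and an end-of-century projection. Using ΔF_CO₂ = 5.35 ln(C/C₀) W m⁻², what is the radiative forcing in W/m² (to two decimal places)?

ΔF = 6.18 W/m²

CO₂: 5.35 × ln(911/287) = 5.35 × ln(3.17422) = 5.35 × 1.15506 = 6.1796 W/m².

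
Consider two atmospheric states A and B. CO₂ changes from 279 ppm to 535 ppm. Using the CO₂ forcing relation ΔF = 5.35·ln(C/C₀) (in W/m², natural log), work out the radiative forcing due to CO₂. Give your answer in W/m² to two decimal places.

CO₂: 5.35 × ln(535/279) = 5.35 × ln(1.91756) = 5.35 × 0.65105 = 3.4831 W/m².

ΔF = 3.48 W/m²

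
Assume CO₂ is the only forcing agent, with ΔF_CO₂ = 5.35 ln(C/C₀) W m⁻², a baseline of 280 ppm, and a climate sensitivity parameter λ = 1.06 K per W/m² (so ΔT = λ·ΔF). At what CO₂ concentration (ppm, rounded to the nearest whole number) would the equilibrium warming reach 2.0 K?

C ≈ 398 ppm

Required forcing: ΔF = ΔT/λ = 2.0/1.06 = 1.8868 W/m².
Then ln(C/280) = ΔF/5.35 = 1.8868/5.35 = 0.35267.
So C = 280 × e^0.35267 = 280 × 1.42286 = 398.40 ppm.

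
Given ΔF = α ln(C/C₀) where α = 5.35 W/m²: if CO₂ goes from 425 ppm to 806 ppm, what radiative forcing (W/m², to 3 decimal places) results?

CO₂: 5.35 × ln(806/425) = 5.35 × ln(1.89647) = 5.35 × 0.63999 = 3.4239 W/m².

ΔF = 3.424 W/m²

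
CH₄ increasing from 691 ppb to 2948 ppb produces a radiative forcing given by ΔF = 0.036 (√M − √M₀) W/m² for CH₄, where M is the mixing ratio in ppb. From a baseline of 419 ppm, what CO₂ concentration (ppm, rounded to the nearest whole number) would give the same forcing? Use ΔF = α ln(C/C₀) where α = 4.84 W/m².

CH₄ forcing: 0.036 × (√2948 − √691) = 0.036 × (54.2955 − 26.2869) = 0.036 × 28.0086 = 1.00831 W/m².
Set 4.84 ln(C/419) = 1.00831: ln(C/419) = 1.00831/4.84 = 0.20833, so C = 419 × e^0.20833 = 419 × 1.23162 = 516.05 ppm.

C ≈ 516 ppm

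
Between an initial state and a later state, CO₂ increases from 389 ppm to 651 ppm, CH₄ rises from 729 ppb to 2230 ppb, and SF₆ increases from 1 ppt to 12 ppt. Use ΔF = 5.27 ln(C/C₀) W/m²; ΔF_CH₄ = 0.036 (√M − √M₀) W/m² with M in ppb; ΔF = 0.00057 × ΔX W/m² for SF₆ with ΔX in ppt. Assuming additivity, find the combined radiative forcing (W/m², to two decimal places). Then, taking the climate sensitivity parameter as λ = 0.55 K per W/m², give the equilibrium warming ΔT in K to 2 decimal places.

ΔF = 3.45 W/m²; ΔT = 1.90 K

CO₂: 5.27 × ln(651/389) = 5.27 × ln(1.67352) = 5.27 × 0.51493 = 2.7137 W/m².
CH₄: 0.036 × (√2230 − √729) = 0.036 × (47.2229 − 27.0000) = 0.036 × 20.2229 = 0.7280 W/m².
SF₆: ΔF = 0.00057 × (12 − 1) = 0.00057 × 11 = 0.0063 W/m².
Total ΔF = 2.7137 + 0.7280 + 0.0063 = 3.4480 W/m².
ΔT = λ ΔF = 0.55 × 3.45 = 1.8975 K.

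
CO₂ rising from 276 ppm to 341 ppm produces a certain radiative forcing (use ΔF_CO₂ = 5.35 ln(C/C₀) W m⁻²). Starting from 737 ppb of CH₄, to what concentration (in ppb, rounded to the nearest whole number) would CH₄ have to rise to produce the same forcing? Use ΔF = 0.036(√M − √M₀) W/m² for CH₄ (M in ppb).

M ≈ 3431 ppb

CO₂ forcing: 5.35 × ln(341/276) = 5.35 × 0.211482 = 1.13143 W/m².
Set 0.036(√M − √737) = 1.13143: √M = 1.13143/0.036 + √737 = 31.4286 + 27.1477 = 58.5763.
M = (58.5763)² = 3431.18 ppb.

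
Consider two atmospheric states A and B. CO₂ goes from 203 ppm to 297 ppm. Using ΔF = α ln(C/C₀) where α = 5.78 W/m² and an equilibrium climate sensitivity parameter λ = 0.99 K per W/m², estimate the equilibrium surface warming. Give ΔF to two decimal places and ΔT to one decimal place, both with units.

ΔF = 2.20 W/m²; ΔT = 2.2 K

CO₂: 5.78 × ln(297/203) = 5.78 × ln(1.46305) = 5.78 × 0.38052 = 2.1994 W/m².
ΔT = λ ΔF = 0.99 × 2.20 = 2.1780 K.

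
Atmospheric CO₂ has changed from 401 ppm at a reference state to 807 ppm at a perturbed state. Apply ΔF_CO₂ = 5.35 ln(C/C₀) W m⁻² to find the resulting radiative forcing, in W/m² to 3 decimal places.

CO₂: 5.35 × ln(807/401) = 5.35 × ln(2.01247) = 5.35 × 0.69936 = 3.7416 W/m².

ΔF = 3.742 W/m²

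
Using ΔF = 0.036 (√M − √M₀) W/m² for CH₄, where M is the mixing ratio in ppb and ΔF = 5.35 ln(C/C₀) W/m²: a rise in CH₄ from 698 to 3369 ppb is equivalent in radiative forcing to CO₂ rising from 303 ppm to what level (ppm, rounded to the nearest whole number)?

CH₄ forcing: 0.036 × (√3369 − √698) = 0.036 × (58.0431 − 26.4197) = 0.036 × 31.6234 = 1.13844 W/m².
Set 5.35 ln(C/303) = 1.13844: ln(C/303) = 1.13844/5.35 = 0.21279, so C = 303 × e^0.21279 = 303 × 1.23712 = 374.85 ppm.

C ≈ 375 ppm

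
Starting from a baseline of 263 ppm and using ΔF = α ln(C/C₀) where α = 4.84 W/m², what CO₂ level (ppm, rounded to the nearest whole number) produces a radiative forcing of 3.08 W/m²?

C ≈ 497 ppm

Set 4.84 ln(C/263) = 3.08, so ln(C/263) = 3.08/4.84 = 0.63636.
Then C/263 = e^0.63636 = 1.88959, giving C = 263 × 1.88959 = 496.96 ppm.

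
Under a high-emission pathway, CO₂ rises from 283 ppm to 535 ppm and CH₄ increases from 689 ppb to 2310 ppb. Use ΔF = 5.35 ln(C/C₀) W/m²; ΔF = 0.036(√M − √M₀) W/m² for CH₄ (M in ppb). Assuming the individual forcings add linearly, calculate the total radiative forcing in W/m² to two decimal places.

CO₂: 5.35 × ln(535/283) = 5.35 × ln(1.89046) = 5.35 × 0.63682 = 3.4070 W/m².
CH₄: 0.036 × (√2310 − √689) = 0.036 × (48.0625 − 26.2488) = 0.036 × 21.8137 = 0.7853 W/m².
Total ΔF = 3.4070 + 0.7853 = 4.1923 W/m².

ΔF = 4.19 W/m²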